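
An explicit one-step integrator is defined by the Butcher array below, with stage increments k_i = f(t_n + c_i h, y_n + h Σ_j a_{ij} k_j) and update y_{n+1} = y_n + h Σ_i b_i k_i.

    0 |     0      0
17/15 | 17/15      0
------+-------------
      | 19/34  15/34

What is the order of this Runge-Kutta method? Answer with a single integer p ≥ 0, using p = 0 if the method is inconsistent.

2

b = (19/34, 15/34)
c = (0, 17/15)
Σ b_i: 19/34·1 + 15/34·1 = 1 ✓
b·c: 15/34·17/15 = 1/2 ✓; 2 stages ⇒ order 2.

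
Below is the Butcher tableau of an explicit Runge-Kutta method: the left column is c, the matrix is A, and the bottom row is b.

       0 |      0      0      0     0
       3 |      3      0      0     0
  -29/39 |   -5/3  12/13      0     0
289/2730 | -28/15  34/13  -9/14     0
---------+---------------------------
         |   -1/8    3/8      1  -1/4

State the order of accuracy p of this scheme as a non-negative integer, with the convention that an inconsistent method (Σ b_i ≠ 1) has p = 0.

1

b = (-1/8, 3/8, 1, -1/4)
c = (0, 3, -29/39, 289/2730)
Ac = (0, 0, 36/13, 1515/182)
Σ b_i: (-1/8)·1 + 3/8·1 + 1·1 + (-1/4)·1 = 1 ✓
b·c: 3/8·3 + 1·(-29/39) + (-1/4)·289/2730 = 323/910 ≠ 1/2 ⇒ order 1.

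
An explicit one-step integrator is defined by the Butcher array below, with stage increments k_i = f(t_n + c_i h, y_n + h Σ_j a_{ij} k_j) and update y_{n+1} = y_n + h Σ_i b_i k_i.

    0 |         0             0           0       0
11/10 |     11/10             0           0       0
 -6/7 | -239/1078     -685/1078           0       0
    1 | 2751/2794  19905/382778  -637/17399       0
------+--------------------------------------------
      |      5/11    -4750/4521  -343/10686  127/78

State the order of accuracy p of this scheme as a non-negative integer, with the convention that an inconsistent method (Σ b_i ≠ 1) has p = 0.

4

b = (5/11, -4750/4521, -343/10686, 127/78)
c = (0, 11/10, -6/7, 1)
Ac = (0, 0, -137/196, 45/508)
Σ b_i: 5/11·1 + (-4750/4521)·1 + (-343/10686)·1 + 127/78·1 = 1 ✓
b·c: (-4750/4521)·11/10 + (-343/10686)·(-6/7) + 127/78·1 = 1/2 ✓
b·c²: (-4750/4521)·121/100 + (-343/10686)·36/49 + 127/78·1 = 1/3 ✓
b·Ac: (-343/10686)·(-137/196) + 127/78·45/508 = 1/6 ✓
b·c³: (-4750/4521)·1331/1000 + (-343/10686)·(-216/343) + 127/78·1 = 1/4 ✓
b·(c∘Ac): (-343/10686)·411/686 + 127/78·45/508 = 1/8 ✓
b·Ac²: (-343/10686)·(-1507/1960) + 127/78·183/5080 = 1/12 ✓
b·A²c: 127/78·13/508 = 1/24 ✓; 4 stages ⇒ order 4.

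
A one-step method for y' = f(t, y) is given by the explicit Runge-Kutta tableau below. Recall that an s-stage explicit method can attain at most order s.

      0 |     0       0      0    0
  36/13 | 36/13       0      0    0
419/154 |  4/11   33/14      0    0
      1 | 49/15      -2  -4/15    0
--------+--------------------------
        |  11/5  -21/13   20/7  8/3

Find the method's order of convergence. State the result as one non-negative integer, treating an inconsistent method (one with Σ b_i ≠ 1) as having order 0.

0

b = (11/5, -21/13, 20/7, 8/3)
c = (0, 36/13, 419/154, 1)
Ac = (0, 0, 594/91, -94054/15015)
Σ b_i: 11/5·1 + (-21/13)·1 + 20/7·1 + 8/3·1 = 8338/1365 ≠ 1 ⇒ order 0.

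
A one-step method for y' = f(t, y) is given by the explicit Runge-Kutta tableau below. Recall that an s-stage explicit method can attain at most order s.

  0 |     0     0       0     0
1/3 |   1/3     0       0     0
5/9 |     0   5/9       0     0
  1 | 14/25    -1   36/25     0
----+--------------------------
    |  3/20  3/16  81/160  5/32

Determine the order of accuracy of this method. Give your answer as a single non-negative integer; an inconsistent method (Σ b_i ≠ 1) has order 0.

b = (3/20, 3/16, 81/160, 5/32)
c = (0, 1/3, 5/9, 1)
Ac = (0, 0, 5/27, 7/15)
Σ b_i: 3/20·1 + 3/16·1 + 81/160·1 + 5/32·1 = 1 ✓
b·c: 3/16·1/3 + 81/160·5/9 + 5/32·1 = 1/2 ✓
b·c²: 3/16·1/9 + 81/160·25/81 + 5/32·1 = 1/3 ✓
b·Ac: 81/160·5/27 + 5/32·7/15 = 1/6 ✓
b·c³: 3/16·1/27 + 81/160·125/729 + 5/32·1 = 1/4 ✓
b·(c∘Ac): 81/160·25/243 + 5/32·7/15 = 1/8 ✓
b·Ac²: 81/160·5/81 + 5/32·1/3 = 1/12 ✓
b·A²c: 5/32·4/15 = 1/24 ✓; 4 stages ⇒ order 4.

4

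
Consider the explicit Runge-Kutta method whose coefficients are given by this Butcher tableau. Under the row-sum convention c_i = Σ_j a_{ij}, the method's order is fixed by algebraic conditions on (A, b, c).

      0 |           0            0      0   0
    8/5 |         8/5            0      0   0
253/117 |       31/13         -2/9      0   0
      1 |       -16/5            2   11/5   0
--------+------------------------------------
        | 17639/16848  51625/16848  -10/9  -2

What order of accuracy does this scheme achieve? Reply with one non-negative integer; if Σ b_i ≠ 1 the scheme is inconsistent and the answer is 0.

b = (17639/16848, 51625/16848, -10/9, -2)
c = (0, 8/5, 253/117, 1)
Ac = (0, 0, -16/45, 931/117)
Σ b_i: 17639/16848·1 + 51625/16848·1 + (-10/9)·1 + (-2)·1 = 1 ✓
b·c: 51625/16848·8/5 + (-10/9)·253/117 + (-2)·1 = 1/2 ✓
b·c²: 51625/16848·64/25 + (-10/9)·64009/13689 + (-2)·1 = 79928/123201 ≠ 1/3 ⇒ order 2.
b·Ac: (-10/9)·(-16/45) + (-2)·931/117 = -16342/1053 ≠ 1/6

2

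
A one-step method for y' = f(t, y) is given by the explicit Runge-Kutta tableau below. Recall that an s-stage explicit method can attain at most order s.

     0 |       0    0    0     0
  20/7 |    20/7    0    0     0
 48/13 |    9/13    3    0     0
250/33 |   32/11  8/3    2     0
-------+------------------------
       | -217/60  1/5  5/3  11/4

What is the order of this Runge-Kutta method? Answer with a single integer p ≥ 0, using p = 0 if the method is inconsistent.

1

b = (-217/60, 1/5, 5/3, 11/4)
c = (0, 20/7, 48/13, 250/33)
Ac = (0, 0, 60/7, 4096/273)
Σ b_i: (-217/60)·1 + 1/5·1 + 5/3·1 + 11/4·1 = 1 ✓
b·c: 1/5·20/7 + 5/3·48/13 + 11/4·250/33 = 15047/546 ≠ 1/2 ⇒ order 1.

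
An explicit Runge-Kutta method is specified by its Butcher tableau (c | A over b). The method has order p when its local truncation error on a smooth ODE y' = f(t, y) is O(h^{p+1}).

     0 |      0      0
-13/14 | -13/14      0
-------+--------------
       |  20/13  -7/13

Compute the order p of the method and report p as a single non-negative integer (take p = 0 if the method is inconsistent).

2

b = (20/13, -7/13)
c = (0, -13/14)
Σ b_i: 20/13·1 + (-7/13)·1 = 1 ✓
b·c: (-7/13)·(-13/14) = 1/2 ✓; 2 stages ⇒ order 2.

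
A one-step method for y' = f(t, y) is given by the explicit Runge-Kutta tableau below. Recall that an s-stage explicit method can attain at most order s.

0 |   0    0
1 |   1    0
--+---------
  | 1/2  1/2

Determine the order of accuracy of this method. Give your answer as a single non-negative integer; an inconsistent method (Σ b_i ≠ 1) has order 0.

2

b = (1/2, 1/2)
c = (0, 1)
Σ b_i: 1/2·1 + 1/2·1 = 1 ✓
b·c: 1/2·1 = 1/2 ✓; 2 stages ⇒ order 2.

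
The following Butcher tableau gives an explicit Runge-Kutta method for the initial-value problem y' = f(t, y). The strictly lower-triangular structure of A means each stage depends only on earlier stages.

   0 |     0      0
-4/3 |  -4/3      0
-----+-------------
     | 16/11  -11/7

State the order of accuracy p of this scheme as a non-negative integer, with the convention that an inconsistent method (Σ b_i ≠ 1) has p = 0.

0

b = (16/11, -11/7)
c = (0, -4/3)
Σ b_i: 16/11·1 + (-11/7)·1 = -9/77 ≠ 1 ⇒ order 0.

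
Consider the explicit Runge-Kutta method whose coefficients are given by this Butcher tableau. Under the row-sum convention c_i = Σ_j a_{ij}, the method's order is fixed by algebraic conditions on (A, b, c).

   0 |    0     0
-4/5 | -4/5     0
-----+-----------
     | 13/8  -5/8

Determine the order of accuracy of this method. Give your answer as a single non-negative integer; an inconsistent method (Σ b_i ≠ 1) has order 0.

b = (13/8, -5/8)
c = (0, -4/5)
Σ b_i: 13/8·1 + (-5/8)·1 = 1 ✓
b·c: (-5/8)·(-4/5) = 1/2 ✓; 2 stages ⇒ order 2.

2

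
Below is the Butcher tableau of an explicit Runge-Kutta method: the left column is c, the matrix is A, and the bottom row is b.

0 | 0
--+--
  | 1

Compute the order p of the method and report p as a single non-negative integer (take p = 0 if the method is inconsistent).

b = (1)
c = (0)
Σ b_i: 1·1 = 1 ✓; 1 stage ⇒ order 1.

1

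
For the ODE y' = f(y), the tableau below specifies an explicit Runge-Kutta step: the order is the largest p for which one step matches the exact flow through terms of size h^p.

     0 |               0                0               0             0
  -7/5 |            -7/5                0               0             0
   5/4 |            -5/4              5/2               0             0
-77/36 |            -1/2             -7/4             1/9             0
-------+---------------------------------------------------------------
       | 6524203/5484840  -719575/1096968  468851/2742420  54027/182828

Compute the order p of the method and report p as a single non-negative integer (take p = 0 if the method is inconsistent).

b = (6524203/5484840, -719575/1096968, 468851/2742420, 54027/182828)
c = (0, -7/5, 5/4, -77/36)
Ac = (0, 0, -7/2, 233/90)
Σ b_i: 6524203/5484840·1 + (-719575/1096968)·1 + 468851/2742420·1 + 54027/182828·1 = 1 ✓
b·c: (-719575/1096968)·(-7/5) + 468851/2742420·5/4 + 54027/182828·(-77/36) = 1/2 ✓
b·c²: (-719575/1096968)·49/25 + 468851/2742420·25/16 + 54027/182828·5929/1296 = 1/3 ✓
b·Ac: 468851/2742420·(-7/2) + 54027/182828·233/90 = 1/6 ✓
b·c³: (-719575/1096968)·(-343/125) + 468851/2742420·125/64 + 54027/182828·(-456533/46656) = -199475903/263272320 ≠ 1/4 ⇒ order 3.
b·(c∘Ac): 468851/2742420·(-35/8) + 54027/182828·(-17941/3240) = -26154863/10969680 ≠ 1/8
b·Ac²: 468851/2742420·49/10 + 54027/182828·(-11723/3600) = -5465983/43878720 ≠ 1/12
b·A²c: 54027/182828·(-7/18) = -42021/365656 ≠ 1/24

3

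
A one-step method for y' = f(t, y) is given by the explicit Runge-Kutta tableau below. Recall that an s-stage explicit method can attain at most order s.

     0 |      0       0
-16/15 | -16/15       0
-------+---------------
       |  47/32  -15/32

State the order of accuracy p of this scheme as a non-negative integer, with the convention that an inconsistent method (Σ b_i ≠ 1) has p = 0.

2

b = (47/32, -15/32)
c = (0, -16/15)
Σ b_i: 47/32·1 + (-15/32)·1 = 1 ✓
b·c: (-15/32)·(-16/15) = 1/2 ✓; 2 stages ⇒ order 2.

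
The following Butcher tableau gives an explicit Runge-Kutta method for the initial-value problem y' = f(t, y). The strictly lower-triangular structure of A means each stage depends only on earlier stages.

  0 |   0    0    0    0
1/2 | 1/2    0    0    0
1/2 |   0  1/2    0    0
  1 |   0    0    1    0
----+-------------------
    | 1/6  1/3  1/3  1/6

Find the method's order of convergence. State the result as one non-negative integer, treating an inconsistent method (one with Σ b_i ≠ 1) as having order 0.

4

b = (1/6, 1/3, 1/3, 1/6)
c = (0, 1/2, 1/2, 1)
Ac = (0, 0, 1/4, 1/2)
Σ b_i: 1/6·1 + 1/3·1 + 1/3·1 + 1/6·1 = 1 ✓
b·c: 1/3·1/2 + 1/3·1/2 + 1/6·1 = 1/2 ✓
b·c²: 1/3·1/4 + 1/3·1/4 + 1/6·1 = 1/3 ✓
b·Ac: 1/3·1/4 + 1/6·1/2 = 1/6 ✓
b·c³: 1/3·1/8 + 1/3·1/8 + 1/6·1 = 1/4 ✓
b·(c∘Ac): 1/3·1/8 + 1/6·1/2 = 1/8 ✓
b·Ac²: 1/3·1/8 + 1/6·1/4 = 1/12 ✓
b·A²c: 1/6·1/4 = 1/24 ✓; 4 stages ⇒ order 4.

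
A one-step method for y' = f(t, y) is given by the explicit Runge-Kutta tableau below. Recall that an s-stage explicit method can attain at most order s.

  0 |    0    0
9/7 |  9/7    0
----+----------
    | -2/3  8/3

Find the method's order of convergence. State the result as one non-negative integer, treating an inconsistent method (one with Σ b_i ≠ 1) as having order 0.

b = (-2/3, 8/3)
c = (0, 9/7)
Σ b_i: (-2/3)·1 + 8/3·1 = 2 ≠ 1 ⇒ order 0.

0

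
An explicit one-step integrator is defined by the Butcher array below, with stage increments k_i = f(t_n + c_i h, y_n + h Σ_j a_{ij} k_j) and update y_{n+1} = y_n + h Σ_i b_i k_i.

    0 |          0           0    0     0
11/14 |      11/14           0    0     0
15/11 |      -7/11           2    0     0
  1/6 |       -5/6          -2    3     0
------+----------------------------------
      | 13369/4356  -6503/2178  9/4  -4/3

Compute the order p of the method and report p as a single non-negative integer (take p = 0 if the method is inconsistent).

2

b = (13369/4356, -6503/2178, 9/4, -4/3)
c = (0, 11/14, 15/11, 1/6)
Ac = (0, 0, 11/7, 194/77)
Σ b_i: 13369/4356·1 + (-6503/2178)·1 + 9/4·1 + (-4/3)·1 = 1 ✓
b·c: (-6503/2178)·11/14 + 9/4·15/11 + (-4/3)·1/6 = 1/2 ✓
b·c²: (-6503/2178)·121/196 + 9/4·225/121 + (-4/3)·1/36 = 421447/182952 ≠ 1/3 ⇒ order 2.
b·Ac: 9/4·11/7 + (-4/3)·194/77 = 163/924 ≠ 1/6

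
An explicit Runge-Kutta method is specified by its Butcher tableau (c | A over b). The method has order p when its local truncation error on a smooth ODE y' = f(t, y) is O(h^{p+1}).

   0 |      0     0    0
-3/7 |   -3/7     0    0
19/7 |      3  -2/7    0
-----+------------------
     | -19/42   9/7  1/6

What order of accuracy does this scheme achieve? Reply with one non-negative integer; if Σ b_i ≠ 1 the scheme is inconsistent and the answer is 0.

b = (-19/42, 9/7, 1/6)
c = (0, -3/7, 19/7)
Ac = (0, 0, 6/49)
Σ b_i: (-19/42)·1 + 9/7·1 + 1/6·1 = 1 ✓
b·c: 9/7·(-3/7) + 1/6·19/7 = -29/294 ≠ 1/2 ⇒ order 1.

1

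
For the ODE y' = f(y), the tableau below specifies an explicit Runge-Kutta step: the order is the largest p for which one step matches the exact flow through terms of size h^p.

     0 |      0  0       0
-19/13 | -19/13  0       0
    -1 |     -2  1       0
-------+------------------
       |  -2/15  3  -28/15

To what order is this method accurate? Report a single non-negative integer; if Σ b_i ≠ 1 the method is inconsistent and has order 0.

b = (-2/15, 3, -28/15)
c = (0, -19/13, -1)
Ac = (0, 0, -19/13)
Σ b_i: (-2/15)·1 + 3·1 + (-28/15)·1 = 1 ✓
b·c: 3·(-19/13) + (-28/15)·(-1) = -491/195 ≠ 1/2 ⇒ order 1.

1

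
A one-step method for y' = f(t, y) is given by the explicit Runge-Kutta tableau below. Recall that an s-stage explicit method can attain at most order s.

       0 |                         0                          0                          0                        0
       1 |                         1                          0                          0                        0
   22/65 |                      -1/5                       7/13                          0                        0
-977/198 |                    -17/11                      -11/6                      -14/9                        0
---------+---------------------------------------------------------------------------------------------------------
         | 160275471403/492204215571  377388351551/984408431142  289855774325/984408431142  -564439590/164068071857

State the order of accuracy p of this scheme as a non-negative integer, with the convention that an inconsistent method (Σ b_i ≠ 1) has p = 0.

3

b = (160275471403/492204215571, 377388351551/984408431142, 289855774325/984408431142, -564439590/164068071857)
c = (0, 1, 22/65, -977/198)
Ac = (0, 0, 7/13, -2761/1170)
Σ b_i: 160275471403/492204215571·1 + 377388351551/984408431142·1 + 289855774325/984408431142·1 + (-564439590/164068071857)·1 = 1 ✓
b·c: 377388351551/984408431142·1 + 289855774325/984408431142·22/65 + (-564439590/164068071857)·(-977/198) = 1/2 ✓
b·c²: 377388351551/984408431142·1 + 289855774325/984408431142·484/4225 + (-564439590/164068071857)·954529/39204 = 1/3 ✓
b·Ac: 289855774325/984408431142·7/13 + (-564439590/164068071857)·(-2761/1170) = 1/6 ✓
b·c³: 377388351551/984408431142·1 + 289855774325/984408431142·10648/274625 + (-564439590/164068071857)·(-932574833/7762392) = 3412686369019321/4223112169599180 ≠ 1/4 ⇒ order 3.
b·(c∘Ac): 289855774325/984408431142·154/845 + (-564439590/164068071857)·245227/21060 = 13391077447/984408431142 ≠ 1/8
b·Ac²: 289855774325/984408431142·7/13 + (-564439590/164068071857)·(-152977/76050) = 10587753512449/63986548024230 ≠ 1/12
b·A²c: (-564439590/164068071857)·(-98/117) = 472778460/164068071857 ≠ 1/24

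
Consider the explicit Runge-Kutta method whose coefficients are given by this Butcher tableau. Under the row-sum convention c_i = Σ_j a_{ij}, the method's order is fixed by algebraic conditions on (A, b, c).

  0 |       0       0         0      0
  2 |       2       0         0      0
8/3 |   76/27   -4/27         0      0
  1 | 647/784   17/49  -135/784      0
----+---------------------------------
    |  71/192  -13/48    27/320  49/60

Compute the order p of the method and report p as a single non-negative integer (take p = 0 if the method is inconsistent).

b = (71/192, -13/48, 27/320, 49/60)
c = (0, 2, 8/3, 1)
Ac = (0, 0, -8/27, 23/98)
Σ b_i: 71/192·1 + (-13/48)·1 + 27/320·1 + 49/60·1 = 1 ✓
b·c: (-13/48)·2 + 27/320·8/3 + 49/60·1 = 1/2 ✓
b·c²: (-13/48)·4 + 27/320·64/9 + 49/60·1 = 1/3 ✓
b·Ac: 27/320·(-8/27) + 49/60·23/98 = 1/6 ✓
b·c³: (-13/48)·8 + 27/320·512/27 + 49/60·1 = 1/4 ✓
b·(c∘Ac): 27/320·(-64/81) + 49/60·23/98 = 1/8 ✓
b·Ac²: 27/320·(-16/27) + 49/60·8/49 = 1/12 ✓
b·A²c: 49/60·5/98 = 1/24 ✓; 4 stages ⇒ order 4.

4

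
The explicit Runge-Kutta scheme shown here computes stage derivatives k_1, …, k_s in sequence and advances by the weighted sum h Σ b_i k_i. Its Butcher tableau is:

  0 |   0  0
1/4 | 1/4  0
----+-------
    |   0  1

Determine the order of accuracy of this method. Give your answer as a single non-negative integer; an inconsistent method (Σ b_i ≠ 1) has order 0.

1

b = (0, 1)
c = (0, 1/4)
Σ b_i: 1·1 = 1 ✓
b·c: 1·1/4 = 1/4 ≠ 1/2 ⇒ order 1.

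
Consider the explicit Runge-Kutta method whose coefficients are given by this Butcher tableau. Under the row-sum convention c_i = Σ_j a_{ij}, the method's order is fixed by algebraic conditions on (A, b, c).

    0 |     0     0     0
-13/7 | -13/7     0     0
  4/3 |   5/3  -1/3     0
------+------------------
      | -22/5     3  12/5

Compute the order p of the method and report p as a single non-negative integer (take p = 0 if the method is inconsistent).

b = (-22/5, 3, 12/5)
c = (0, -13/7, 4/3)
Ac = (0, 0, 13/21)
Σ b_i: (-22/5)·1 + 3·1 + 12/5·1 = 1 ✓
b·c: 3·(-13/7) + 12/5·4/3 = -83/35 ≠ 1/2 ⇒ order 1.

1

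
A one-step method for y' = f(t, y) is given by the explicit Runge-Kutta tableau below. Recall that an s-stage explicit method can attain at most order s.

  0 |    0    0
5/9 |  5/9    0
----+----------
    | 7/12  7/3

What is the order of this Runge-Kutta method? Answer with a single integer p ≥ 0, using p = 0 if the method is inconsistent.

0

b = (7/12, 7/3)
c = (0, 5/9)
Σ b_i: 7/12·1 + 7/3·1 = 35/12 ≠ 1 ⇒ order 0.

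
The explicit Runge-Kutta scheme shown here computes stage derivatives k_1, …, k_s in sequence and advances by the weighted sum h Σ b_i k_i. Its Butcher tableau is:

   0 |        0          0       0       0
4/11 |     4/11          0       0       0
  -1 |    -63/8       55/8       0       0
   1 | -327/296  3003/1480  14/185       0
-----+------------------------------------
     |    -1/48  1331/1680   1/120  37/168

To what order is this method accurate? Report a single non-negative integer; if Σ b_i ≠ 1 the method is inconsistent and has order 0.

4

b = (-1/48, 1331/1680, 1/120, 37/168)
c = (0, 4/11, -1, 1)
Ac = (0, 0, 5/2, 49/74)
Σ b_i: (-1/48)·1 + 1331/1680·1 + 1/120·1 + 37/168·1 = 1 ✓
b·c: 1331/1680·4/11 + 1/120·(-1) + 37/168·1 = 1/2 ✓
b·c²: 1331/1680·16/121 + 1/120·1 + 37/168·1 = 1/3 ✓
b·Ac: 1/120·5/2 + 37/168·49/74 = 1/6 ✓
b·c³: 1331/1680·64/1331 + 1/120·(-1) + 37/168·1 = 1/4 ✓
b·(c∘Ac): 1/120·(-5/2) + 37/168·49/74 = 1/8 ✓
b·Ac²: 1/120·10/11 + 37/168·140/407 = 1/12 ✓
b·A²c: 37/168·7/37 = 1/24 ✓; 4 stages ⇒ order 4.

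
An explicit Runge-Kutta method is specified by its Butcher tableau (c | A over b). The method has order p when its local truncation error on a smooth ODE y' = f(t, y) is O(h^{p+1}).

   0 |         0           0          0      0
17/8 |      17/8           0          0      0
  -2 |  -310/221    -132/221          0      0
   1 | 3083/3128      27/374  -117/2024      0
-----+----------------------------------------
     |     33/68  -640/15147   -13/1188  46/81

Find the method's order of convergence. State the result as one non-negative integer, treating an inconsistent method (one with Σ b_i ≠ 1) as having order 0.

b = (33/68, -640/15147, -13/1188, 46/81)
c = (0, 17/8, -2, 1)
Ac = (0, 0, -33/26, 99/368)
Σ b_i: 33/68·1 + (-640/15147)·1 + (-13/1188)·1 + 46/81·1 = 1 ✓
b·c: (-640/15147)·17/8 + (-13/1188)·(-2) + 46/81·1 = 1/2 ✓
b·c²: (-640/15147)·289/64 + (-13/1188)·4 + 46/81·1 = 1/3 ✓
b·Ac: (-13/1188)·(-33/26) + 46/81·99/368 = 1/6 ✓
b·c³: (-640/15147)·4913/512 + (-13/1188)·(-8) + 46/81·1 = 1/4 ✓
b·(c∘Ac): (-13/1188)·33/13 + 46/81·99/368 = 1/8 ✓
b·Ac²: (-13/1188)·(-561/208) + 46/81·279/2944 = 1/12 ✓
b·A²c: 46/81·27/368 = 1/24 ✓; 4 stages ⇒ order 4.

4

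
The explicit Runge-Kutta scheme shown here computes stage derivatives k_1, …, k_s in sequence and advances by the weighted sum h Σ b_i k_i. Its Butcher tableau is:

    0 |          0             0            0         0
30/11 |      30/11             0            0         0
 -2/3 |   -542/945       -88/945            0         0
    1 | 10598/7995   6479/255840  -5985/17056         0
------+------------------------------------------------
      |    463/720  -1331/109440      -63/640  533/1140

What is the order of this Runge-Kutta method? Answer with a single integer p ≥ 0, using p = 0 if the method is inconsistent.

4

b = (463/720, -1331/109440, -63/640, 533/1140)
c = (0, 30/11, -2/3, 1)
Ac = (0, 0, -16/63, 323/1066)
Σ b_i: 463/720·1 + (-1331/109440)·1 + (-63/640)·1 + 533/1140·1 = 1 ✓
b·c: (-1331/109440)·30/11 + (-63/640)·(-2/3) + 533/1140·1 = 1/2 ✓
b·c²: (-1331/109440)·900/121 + (-63/640)·4/9 + 533/1140·1 = 1/3 ✓
b·Ac: (-63/640)·(-16/63) + 533/1140·323/1066 = 1/6 ✓
b·c³: (-1331/109440)·27000/1331 + (-63/640)·(-8/27) + 533/1140·1 = 1/4 ✓
b·(c∘Ac): (-63/640)·32/189 + 533/1140·323/1066 = 1/8 ✓
b·Ac²: (-63/640)·(-160/231) + 533/1140·190/5863 = 1/12 ✓
b·A²c: 533/1140·95/1066 = 1/24 ✓; 4 stages ⇒ order 4.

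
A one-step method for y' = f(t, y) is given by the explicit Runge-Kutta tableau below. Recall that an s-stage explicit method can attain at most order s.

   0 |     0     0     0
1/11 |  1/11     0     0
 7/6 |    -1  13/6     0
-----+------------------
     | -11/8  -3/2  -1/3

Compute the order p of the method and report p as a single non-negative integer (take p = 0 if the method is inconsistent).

b = (-11/8, -3/2, -1/3)
c = (0, 1/11, 7/6)
Ac = (0, 0, 13/66)
Σ b_i: (-11/8)·1 + (-3/2)·1 + (-1/3)·1 = -77/24 ≠ 1 ⇒ order 0.

0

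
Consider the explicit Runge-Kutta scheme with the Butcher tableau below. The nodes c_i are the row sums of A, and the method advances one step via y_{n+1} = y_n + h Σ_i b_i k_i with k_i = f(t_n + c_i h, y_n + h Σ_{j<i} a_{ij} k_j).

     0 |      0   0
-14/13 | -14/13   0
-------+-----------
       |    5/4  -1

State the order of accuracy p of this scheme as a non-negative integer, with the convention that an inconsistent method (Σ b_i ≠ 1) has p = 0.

0

b = (5/4, -1)
c = (0, -14/13)
Σ b_i: 5/4·1 + (-1)·1 = 1/4 ≠ 1 ⇒ order 0.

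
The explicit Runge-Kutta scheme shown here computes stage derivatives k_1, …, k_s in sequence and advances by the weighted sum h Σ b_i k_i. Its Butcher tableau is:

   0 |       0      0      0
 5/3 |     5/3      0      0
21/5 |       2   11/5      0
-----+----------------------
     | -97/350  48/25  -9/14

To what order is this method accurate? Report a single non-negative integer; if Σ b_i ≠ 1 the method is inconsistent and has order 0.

2

b = (-97/350, 48/25, -9/14)
c = (0, 5/3, 21/5)
Ac = (0, 0, 11/3)
Σ b_i: (-97/350)·1 + 48/25·1 + (-9/14)·1 = 1 ✓
b·c: 48/25·5/3 + (-9/14)·21/5 = 1/2 ✓
b·c²: 48/25·25/9 + (-9/14)·441/25 = -901/150 ≠ 1/3 ⇒ order 2.
b·Ac: (-9/14)·11/3 = -33/14 ≠ 1/6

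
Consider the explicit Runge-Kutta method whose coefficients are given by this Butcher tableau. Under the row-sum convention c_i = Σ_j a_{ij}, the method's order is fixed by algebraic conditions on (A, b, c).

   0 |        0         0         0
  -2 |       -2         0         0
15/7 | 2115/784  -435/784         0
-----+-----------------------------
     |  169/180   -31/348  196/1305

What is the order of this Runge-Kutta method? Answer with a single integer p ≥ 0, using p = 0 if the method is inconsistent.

3

b = (169/180, -31/348, 196/1305)
c = (0, -2, 15/7)
Ac = (0, 0, 435/392)
Σ b_i: 169/180·1 + (-31/348)·1 + 196/1305·1 = 1 ✓
b·c: (-31/348)·(-2) + 196/1305·15/7 = 1/2 ✓
b·c²: (-31/348)·4 + 196/1305·225/49 = 1/3 ✓
b·Ac: 196/1305·435/392 = 1/6 ✓; 3 stages ⇒ order 3.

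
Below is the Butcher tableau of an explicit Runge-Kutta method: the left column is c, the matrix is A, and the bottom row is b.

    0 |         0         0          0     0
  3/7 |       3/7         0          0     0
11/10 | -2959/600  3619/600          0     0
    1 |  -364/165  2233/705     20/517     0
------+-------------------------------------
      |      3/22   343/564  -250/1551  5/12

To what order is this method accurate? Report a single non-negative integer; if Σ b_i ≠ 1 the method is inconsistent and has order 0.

b = (3/22, 343/564, -250/1551, 5/12)
c = (0, 3/7, 11/10, 1)
Ac = (0, 0, 517/200, 7/5)
Σ b_i: 3/22·1 + 343/564·1 + (-250/1551)·1 + 5/12·1 = 1 ✓
b·c: 343/564·3/7 + (-250/1551)·11/10 + 5/12·1 = 1/2 ✓
b·c²: 343/564·9/49 + (-250/1551)·121/100 + 5/12·1 = 1/3 ✓
b·Ac: (-250/1551)·517/200 + 5/12·7/5 = 1/6 ✓
b·c³: 343/564·27/343 + (-250/1551)·1331/1000 + 5/12·1 = 1/4 ✓
b·(c∘Ac): (-250/1551)·5687/2000 + 5/12·7/5 = 1/8 ✓
b·Ac²: (-250/1551)·1551/1400 + 5/12·22/35 = 1/12 ✓
b·A²c: 5/12·1/10 = 1/24 ✓; 4 stages ⇒ order 4.

4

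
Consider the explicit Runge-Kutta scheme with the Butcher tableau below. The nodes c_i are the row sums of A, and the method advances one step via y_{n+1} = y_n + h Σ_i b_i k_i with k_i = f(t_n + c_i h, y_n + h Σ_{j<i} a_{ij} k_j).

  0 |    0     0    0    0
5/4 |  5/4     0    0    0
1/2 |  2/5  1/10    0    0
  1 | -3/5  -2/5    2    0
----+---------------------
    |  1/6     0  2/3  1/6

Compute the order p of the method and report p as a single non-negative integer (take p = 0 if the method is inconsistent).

b = (1/6, 0, 2/3, 1/6)
c = (0, 5/4, 1/2, 1)
Ac = (0, 0, 1/8, 1/2)
Σ b_i: 1/6·1 + 2/3·1 + 1/6·1 = 1 ✓
b·c: 2/3·1/2 + 1/6·1 = 1/2 ✓
b·c²: 2/3·1/4 + 1/6·1 = 1/3 ✓
b·Ac: 2/3·1/8 + 1/6·1/2 = 1/6 ✓
b·c³: 2/3·1/8 + 1/6·1 = 1/4 ✓
b·(c∘Ac): 2/3·1/16 + 1/6·1/2 = 1/8 ✓
b·Ac²: 2/3·5/32 + 1/6·(-1/8) = 1/12 ✓
b·A²c: 1/6·1/4 = 1/24 ✓; 4 stages ⇒ order 4.

4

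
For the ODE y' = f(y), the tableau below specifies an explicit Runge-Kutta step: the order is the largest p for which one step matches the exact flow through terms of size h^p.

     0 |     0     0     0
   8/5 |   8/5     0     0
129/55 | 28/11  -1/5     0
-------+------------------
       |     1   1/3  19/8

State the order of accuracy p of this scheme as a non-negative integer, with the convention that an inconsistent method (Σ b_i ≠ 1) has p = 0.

b = (1, 1/3, 19/8)
c = (0, 8/5, 129/55)
Ac = (0, 0, -8/25)
Σ b_i: 1·1 + 1/3·1 + 19/8·1 = 89/24 ≠ 1 ⇒ order 0.

0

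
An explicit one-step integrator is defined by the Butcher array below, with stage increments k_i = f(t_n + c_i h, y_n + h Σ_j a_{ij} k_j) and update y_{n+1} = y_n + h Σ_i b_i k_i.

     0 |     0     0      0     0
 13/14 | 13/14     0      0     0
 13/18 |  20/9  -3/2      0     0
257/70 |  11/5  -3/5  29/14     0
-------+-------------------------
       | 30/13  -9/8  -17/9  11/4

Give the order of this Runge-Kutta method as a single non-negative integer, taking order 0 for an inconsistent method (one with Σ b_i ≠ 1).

b = (30/13, -9/8, -17/9, 11/4)
c = (0, 13/14, 13/18, 257/70)
Ac = (0, 0, -39/28, 169/180)
Σ b_i: 30/13·1 + (-9/8)·1 + (-17/9)·1 + 11/4·1 = 1913/936 ≠ 1 ⇒ order 0.

0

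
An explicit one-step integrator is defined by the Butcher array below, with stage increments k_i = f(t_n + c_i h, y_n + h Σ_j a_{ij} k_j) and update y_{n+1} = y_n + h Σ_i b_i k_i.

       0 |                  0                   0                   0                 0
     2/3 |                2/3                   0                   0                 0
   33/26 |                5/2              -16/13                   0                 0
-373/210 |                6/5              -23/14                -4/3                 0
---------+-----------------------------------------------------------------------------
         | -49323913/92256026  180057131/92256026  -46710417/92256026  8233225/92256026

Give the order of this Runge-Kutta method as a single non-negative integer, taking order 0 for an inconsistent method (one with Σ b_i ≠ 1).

b = (-49323913/92256026, 180057131/92256026, -46710417/92256026, 8233225/92256026)
c = (0, 2/3, 33/26, -373/210)
Ac = (0, 0, -32/39, -761/273)
Σ b_i: (-49323913/92256026)·1 + 180057131/92256026·1 + (-46710417/92256026)·1 + 8233225/92256026·1 = 1 ✓
b·c: 180057131/92256026·2/3 + (-46710417/92256026)·33/26 + 8233225/92256026·(-373/210) = 1/2 ✓
b·c²: 180057131/92256026·4/9 + (-46710417/92256026)·1089/676 + 8233225/92256026·139129/44100 = 1/3 ✓
b·Ac: (-46710417/92256026)·(-32/39) + 8233225/92256026·(-761/273) = 1/6 ✓
b·c³: 180057131/92256026·8/27 + (-46710417/92256026)·35937/17576 + 8233225/92256026·(-51895117/9261000) = -111248759047/116242592760 ≠ 1/4 ⇒ order 3.
b·(c∘Ac): (-46710417/92256026)·(-176/169) + 8233225/92256026·283853/57330 = 1609373029/1660608468 ≠ 1/8
b·Ac²: (-46710417/92256026)·(-64/117) + 8233225/92256026·(-30643/10647) = 217041263/10793955042 ≠ 1/12
b·A²c: 8233225/92256026·128/117 = 40532800/415152117 ≠ 1/24

3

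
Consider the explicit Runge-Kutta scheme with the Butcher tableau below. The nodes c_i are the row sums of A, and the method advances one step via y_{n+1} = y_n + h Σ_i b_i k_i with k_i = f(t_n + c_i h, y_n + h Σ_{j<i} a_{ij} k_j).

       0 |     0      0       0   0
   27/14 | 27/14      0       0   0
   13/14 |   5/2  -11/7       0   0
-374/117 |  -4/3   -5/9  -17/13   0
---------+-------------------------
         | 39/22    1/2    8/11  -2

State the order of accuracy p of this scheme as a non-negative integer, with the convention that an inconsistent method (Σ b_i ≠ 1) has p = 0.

b = (39/22, 1/2, 8/11, -2)
c = (0, 27/14, 13/14, -374/117)
Ac = (0, 0, -297/98, -16/7)
Σ b_i: 39/22·1 + 1/2·1 + 8/11·1 + (-2)·1 = 1 ✓
b·c: 1/2·27/14 + 8/11·13/14 + (-2)·(-374/117) = 289469/36036 ≠ 1/2 ⇒ order 1.

1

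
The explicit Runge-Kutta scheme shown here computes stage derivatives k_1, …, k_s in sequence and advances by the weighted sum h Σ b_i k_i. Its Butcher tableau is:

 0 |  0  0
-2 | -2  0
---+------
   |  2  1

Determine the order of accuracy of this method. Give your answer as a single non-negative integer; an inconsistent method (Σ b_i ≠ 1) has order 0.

b = (2, 1)
c = (0, -2)
Σ b_i: 2·1 + 1·1 = 3 ≠ 1 ⇒ order 0.

0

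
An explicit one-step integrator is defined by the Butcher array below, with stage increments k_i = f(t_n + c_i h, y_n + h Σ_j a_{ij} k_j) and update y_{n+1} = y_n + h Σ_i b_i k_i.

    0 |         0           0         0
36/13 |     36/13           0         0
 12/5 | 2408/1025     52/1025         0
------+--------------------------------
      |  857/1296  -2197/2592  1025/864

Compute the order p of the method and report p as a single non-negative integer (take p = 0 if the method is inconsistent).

3

b = (857/1296, -2197/2592, 1025/864)
c = (0, 36/13, 12/5)
Ac = (0, 0, 144/1025)
Σ b_i: 857/1296·1 + (-2197/2592)·1 + 1025/864·1 = 1 ✓
b·c: (-2197/2592)·36/13 + 1025/864·12/5 = 1/2 ✓
b·c²: (-2197/2592)·1296/169 + 1025/864·144/25 = 1/3 ✓
b·Ac: 1025/864·144/1025 = 1/6 ✓; 3 stages ⇒ order 3.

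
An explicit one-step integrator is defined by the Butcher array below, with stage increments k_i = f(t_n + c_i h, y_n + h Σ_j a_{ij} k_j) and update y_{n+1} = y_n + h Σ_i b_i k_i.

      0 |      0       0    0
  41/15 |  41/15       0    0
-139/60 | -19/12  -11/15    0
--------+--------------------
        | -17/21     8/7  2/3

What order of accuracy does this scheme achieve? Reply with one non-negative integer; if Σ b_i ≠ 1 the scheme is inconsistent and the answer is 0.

b = (-17/21, 8/7, 2/3)
c = (0, 41/15, -139/60)
Ac = (0, 0, -451/225)
Σ b_i: (-17/21)·1 + 8/7·1 + 2/3·1 = 1 ✓
b·c: 8/7·41/15 + 2/3·(-139/60) = 199/126 ≠ 1/2 ⇒ order 1.

1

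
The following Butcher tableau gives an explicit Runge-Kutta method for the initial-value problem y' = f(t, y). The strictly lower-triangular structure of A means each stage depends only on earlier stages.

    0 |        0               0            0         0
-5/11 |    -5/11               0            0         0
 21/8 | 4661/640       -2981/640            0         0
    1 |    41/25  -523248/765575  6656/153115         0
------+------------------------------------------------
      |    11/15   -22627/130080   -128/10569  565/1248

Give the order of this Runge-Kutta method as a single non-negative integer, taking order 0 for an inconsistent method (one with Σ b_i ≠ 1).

4

b = (11/15, -22627/130080, -128/10569, 565/1248)
c = (0, -5/11, 21/8, 1)
Ac = (0, 0, 271/128, 48/113)
Σ b_i: 11/15·1 + (-22627/130080)·1 + (-128/10569)·1 + 565/1248·1 = 1 ✓
b·c: (-22627/130080)·(-5/11) + (-128/10569)·21/8 + 565/1248·1 = 1/2 ✓
b·c²: (-22627/130080)·25/121 + (-128/10569)·441/64 + 565/1248·1 = 1/3 ✓
b·Ac: (-128/10569)·271/128 + 565/1248·48/113 = 1/6 ✓
b·c³: (-22627/130080)·(-125/1331) + (-128/10569)·9261/512 + 565/1248·1 = 1/4 ✓
b·(c∘Ac): (-128/10569)·5691/1024 + 565/1248·48/113 = 1/8 ✓
b·Ac²: (-128/10569)·(-1355/1408) + 565/1248·984/6215 = 1/12 ✓
b·A²c: 565/1248·52/565 = 1/24 ✓; 4 stages ⇒ order 4.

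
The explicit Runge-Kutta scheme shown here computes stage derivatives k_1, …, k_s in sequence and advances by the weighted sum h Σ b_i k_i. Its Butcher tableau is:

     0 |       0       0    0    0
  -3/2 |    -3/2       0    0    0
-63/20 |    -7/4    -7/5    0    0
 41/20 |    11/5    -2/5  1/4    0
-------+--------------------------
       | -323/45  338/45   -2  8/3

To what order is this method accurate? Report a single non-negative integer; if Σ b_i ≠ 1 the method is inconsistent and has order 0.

b = (-323/45, 338/45, -2, 8/3)
c = (0, -3/2, -63/20, 41/20)
Ac = (0, 0, 21/10, -3/16)
Σ b_i: (-323/45)·1 + 338/45·1 + (-2)·1 + 8/3·1 = 1 ✓
b·c: 338/45·(-3/2) + (-2)·(-63/20) + 8/3·41/20 = 1/2 ✓
b·c²: 338/45·9/4 + (-2)·3969/400 + 8/3·1681/400 = 4957/600 ≠ 1/3 ⇒ order 2.
b·Ac: (-2)·21/10 + 8/3·(-3/16) = -47/10 ≠ 1/6

2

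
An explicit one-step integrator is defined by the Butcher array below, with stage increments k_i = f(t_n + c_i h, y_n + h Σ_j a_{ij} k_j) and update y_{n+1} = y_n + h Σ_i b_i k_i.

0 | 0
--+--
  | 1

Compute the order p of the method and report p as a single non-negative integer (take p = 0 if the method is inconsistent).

1

b = (1)
c = (0)
Σ b_i: 1·1 = 1 ✓; 1 stage ⇒ order 1.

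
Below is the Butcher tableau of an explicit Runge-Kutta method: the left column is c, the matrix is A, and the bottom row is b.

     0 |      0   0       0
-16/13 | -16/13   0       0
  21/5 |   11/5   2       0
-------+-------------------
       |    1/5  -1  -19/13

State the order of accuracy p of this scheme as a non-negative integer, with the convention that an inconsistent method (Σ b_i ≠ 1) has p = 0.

b = (1/5, -1, -19/13)
c = (0, -16/13, 21/5)
Ac = (0, 0, -32/13)
Σ b_i: 1/5·1 + (-1)·1 + (-19/13)·1 = -147/65 ≠ 1 ⇒ order 0.

0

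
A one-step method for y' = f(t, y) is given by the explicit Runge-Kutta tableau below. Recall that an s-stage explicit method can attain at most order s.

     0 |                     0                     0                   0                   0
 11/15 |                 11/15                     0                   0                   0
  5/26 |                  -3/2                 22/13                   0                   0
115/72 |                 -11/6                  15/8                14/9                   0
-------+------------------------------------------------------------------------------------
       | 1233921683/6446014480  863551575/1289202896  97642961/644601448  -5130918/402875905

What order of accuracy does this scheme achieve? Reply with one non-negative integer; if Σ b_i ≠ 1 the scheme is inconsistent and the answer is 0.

b = (1233921683/6446014480, 863551575/1289202896, 97642961/644601448, -5130918/402875905)
c = (0, 11/15, 5/26, 115/72)
Ac = (0, 0, 242/195, 1567/936)
Σ b_i: 1233921683/6446014480·1 + 863551575/1289202896·1 + 97642961/644601448·1 + (-5130918/402875905)·1 = 1 ✓
b·c: 863551575/1289202896·11/15 + 97642961/644601448·5/26 + (-5130918/402875905)·115/72 = 1/2 ✓
b·c²: 863551575/1289202896·121/225 + 97642961/644601448·25/676 + (-5130918/402875905)·13225/5184 = 1/3 ✓
b·Ac: 97642961/644601448·242/195 + (-5130918/402875905)·1567/936 = 1/6 ✓
b·c³: 863551575/1289202896·1331/3375 + 97642961/644601448·125/17576 + (-5130918/402875905)·1520875/373248 = 7723283726549/36200817319680 ≠ 1/4 ⇒ order 3.
b·(c∘Ac): 97642961/644601448·121/507 + (-5130918/402875905)·180205/67392 = 5405509/2578405792 ≠ 1/8
b·Ac²: 97642961/644601448·2662/2925 + (-5130918/402875905)·64847/60840 = 11716567957/94272961770 ≠ 1/12
b·A²c: (-5130918/402875905)·3388/1755 = -49525784/2014379525 ≠ 1/24

3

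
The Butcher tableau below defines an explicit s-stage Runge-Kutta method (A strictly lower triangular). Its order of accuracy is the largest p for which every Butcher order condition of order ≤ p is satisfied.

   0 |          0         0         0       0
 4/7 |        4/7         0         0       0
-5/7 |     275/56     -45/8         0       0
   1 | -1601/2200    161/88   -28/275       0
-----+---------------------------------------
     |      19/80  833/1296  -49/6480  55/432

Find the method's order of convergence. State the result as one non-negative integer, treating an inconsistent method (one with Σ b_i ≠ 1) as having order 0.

4

b = (19/80, 833/1296, -49/6480, 55/432)
c = (0, 4/7, -5/7, 1)
Ac = (0, 0, -45/14, 123/110)
Σ b_i: 19/80·1 + 833/1296·1 + (-49/6480)·1 + 55/432·1 = 1 ✓
b·c: 833/1296·4/7 + (-49/6480)·(-5/7) + 55/432·1 = 1/2 ✓
b·c²: 833/1296·16/49 + (-49/6480)·25/49 + 55/432·1 = 1/3 ✓
b·Ac: (-49/6480)·(-45/14) + 55/432·123/110 = 1/6 ✓
b·c³: 833/1296·64/343 + (-49/6480)·(-125/343) + 55/432·1 = 1/4 ✓
b·(c∘Ac): (-49/6480)·225/98 + 55/432·123/110 = 1/8 ✓
b·Ac²: (-49/6480)·(-90/49) + 55/432·6/11 = 1/12 ✓
b·A²c: 55/432·18/55 = 1/24 ✓; 4 stages ⇒ order 4.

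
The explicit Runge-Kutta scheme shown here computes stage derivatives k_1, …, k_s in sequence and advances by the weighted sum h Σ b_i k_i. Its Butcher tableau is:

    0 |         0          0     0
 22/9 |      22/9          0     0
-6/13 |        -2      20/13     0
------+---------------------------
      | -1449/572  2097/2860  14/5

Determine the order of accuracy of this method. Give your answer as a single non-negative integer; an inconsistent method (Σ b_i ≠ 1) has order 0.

b = (-1449/572, 2097/2860, 14/5)
c = (0, 22/9, -6/13)
Ac = (0, 0, 440/117)
Σ b_i: (-1449/572)·1 + 2097/2860·1 + 14/5·1 = 1 ✓
b·c: 2097/2860·22/9 + 14/5·(-6/13) = 1/2 ✓
b·c²: 2097/2860·484/81 + 14/5·36/169 = 7571/1521 ≠ 1/3 ⇒ order 2.
b·Ac: 14/5·440/117 = 1232/117 ≠ 1/6

2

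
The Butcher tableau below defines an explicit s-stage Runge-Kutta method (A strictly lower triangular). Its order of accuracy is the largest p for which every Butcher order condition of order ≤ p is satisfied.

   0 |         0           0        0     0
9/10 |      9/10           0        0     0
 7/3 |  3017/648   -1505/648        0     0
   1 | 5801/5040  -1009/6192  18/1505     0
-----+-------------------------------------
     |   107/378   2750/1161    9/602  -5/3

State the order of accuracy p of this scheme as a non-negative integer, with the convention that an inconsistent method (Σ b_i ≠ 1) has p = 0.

b = (107/378, 2750/1161, 9/602, -5/3)
c = (0, 9/10, 7/3, 1)
Ac = (0, 0, -301/144, -19/160)
Σ b_i: 107/378·1 + 2750/1161·1 + 9/602·1 + (-5/3)·1 = 1 ✓
b·c: 2750/1161·9/10 + 9/602·7/3 + (-5/3)·1 = 1/2 ✓
b·c²: 2750/1161·81/100 + 9/602·49/9 + (-5/3)·1 = 1/3 ✓
b·Ac: 9/602·(-301/144) + (-5/3)·(-19/160) = 1/6 ✓
b·c³: 2750/1161·729/1000 + 9/602·343/27 + (-5/3)·1 = 1/4 ✓
b·(c∘Ac): 9/602·(-2107/432) + (-5/3)·(-19/160) = 1/8 ✓
b·Ac²: 9/602·(-301/160) + (-5/3)·(-107/1600) = 1/12 ✓
b·A²c: (-5/3)·(-1/40) = 1/24 ✓; 4 stages ⇒ order 4.

4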